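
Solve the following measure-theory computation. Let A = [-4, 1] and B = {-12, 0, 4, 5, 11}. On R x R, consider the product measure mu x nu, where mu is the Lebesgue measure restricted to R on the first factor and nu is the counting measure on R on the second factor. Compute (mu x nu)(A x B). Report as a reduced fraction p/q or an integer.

For a measurable rectangle A x B, the product measure satisfies
  (mu x nu)(A x B) = mu(A) * nu(B).
  mu(A) = 5.
  nu(B) = 5.
  (mu x nu)(A x B) = 5 * 5 = 25.

25


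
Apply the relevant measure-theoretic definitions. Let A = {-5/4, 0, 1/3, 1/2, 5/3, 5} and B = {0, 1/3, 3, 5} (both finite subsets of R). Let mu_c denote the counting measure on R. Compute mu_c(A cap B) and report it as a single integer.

Counting measure on a finite set equals cardinality. mu_c(A cap B) = |A cap B| (elements appearing in both).
Enumerating the elements of A that also lie in B gives 3 element(s).
So mu_c(A cap B) = 3.

3


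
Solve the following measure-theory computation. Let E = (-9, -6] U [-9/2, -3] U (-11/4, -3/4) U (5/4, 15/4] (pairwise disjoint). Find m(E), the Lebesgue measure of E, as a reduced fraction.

For pairwise disjoint intervals, m(union_i I_i) = sum_i m(I_i),
and m is invariant under swapping open/closed endpoints (single points have measure 0).
So m(E) = sum_i (b_i - a_i).
  I_1 has length -6 - (-9) = 3.
  I_2 has length -3 - (-9/2) = 3/2.
  I_3 has length -3/4 - (-11/4) = 2.
  I_4 has length 15/4 - 5/4 = 5/2.
Summing:
  m(E) = 3 + 3/2 + 2 + 5/2 = 9.

9


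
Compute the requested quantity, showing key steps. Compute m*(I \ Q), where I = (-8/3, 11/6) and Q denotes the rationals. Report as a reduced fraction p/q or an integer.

The interval I = (-8/3, 11/6) has m(I) = 11/6 - (-8/3) = 9/2 (endpoints are measure-zero, so open/closed/half-open agree). Write I = (I cap Q) u (I \ Q). The rationals in I are countable, so m*(I cap Q) = 0 (cover each rational by intervals whose total length is arbitrarily small). By countable subadditivity m*(I) <= m*(I cap Q) + m*(I \ Q), hence m*(I \ Q) >= m(I) = 9/2. The reverse inequality m*(I \ Q) <= m*(I) = 9/2 is trivial since (I \ Q) is a subset of I. Therefore m*(I \ Q) = 9/2.

9/2


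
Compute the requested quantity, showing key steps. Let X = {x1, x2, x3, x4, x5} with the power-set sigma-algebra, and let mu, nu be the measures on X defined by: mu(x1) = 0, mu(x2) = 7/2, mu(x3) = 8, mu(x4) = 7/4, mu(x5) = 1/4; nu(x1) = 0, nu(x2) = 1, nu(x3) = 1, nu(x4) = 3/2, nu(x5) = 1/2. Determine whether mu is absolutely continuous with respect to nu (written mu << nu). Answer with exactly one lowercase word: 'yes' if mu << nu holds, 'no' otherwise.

mu << nu means: every nu-null measurable set is also mu-null; equivalently, for every atom x, if nu({x}) = 0 then mu({x}) = 0.
Checking each atom:
  x1: nu = 0, mu = 0 -> consistent with mu << nu.
  x2: nu = 1 > 0 -> no constraint.
  x3: nu = 1 > 0 -> no constraint.
  x4: nu = 3/2 > 0 -> no constraint.
  x5: nu = 1/2 > 0 -> no constraint.
No atom violates the condition. Therefore mu << nu.

yes


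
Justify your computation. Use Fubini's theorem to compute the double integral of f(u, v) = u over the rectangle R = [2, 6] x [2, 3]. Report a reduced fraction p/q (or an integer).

f(u, v) is a tensor product of a function of u and a function of v, and both factors are bounded continuous (hence Lebesgue integrable) on the rectangle, so Fubini's theorem applies:
  integral_R f d(m x m) = (integral_a1^b1 u du) * (integral_a2^b2 1 dv).
Inner integral in u: integral_{2}^{6} u du = (6^2 - 2^2)/2
  = 16.
Inner integral in v: integral_{2}^{3} 1 dv = (3^1 - 2^1)/1
  = 1.
Product: (16) * (1) = 16.

16


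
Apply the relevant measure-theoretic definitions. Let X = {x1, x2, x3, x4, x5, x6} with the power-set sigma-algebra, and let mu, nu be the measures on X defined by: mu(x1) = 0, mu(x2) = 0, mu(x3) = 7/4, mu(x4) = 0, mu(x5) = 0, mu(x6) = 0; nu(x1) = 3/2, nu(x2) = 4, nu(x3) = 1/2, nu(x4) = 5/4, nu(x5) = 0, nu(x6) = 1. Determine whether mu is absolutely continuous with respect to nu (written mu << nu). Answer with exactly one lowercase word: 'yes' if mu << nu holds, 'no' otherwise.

mu << nu means: every nu-null measurable set is also mu-null; equivalently, for every atom x, if nu({x}) = 0 then mu({x}) = 0.
Checking each atom:
  x1: nu = 3/2 > 0 -> no constraint.
  x2: nu = 4 > 0 -> no constraint.
  x3: nu = 1/2 > 0 -> no constraint.
  x4: nu = 5/4 > 0 -> no constraint.
  x5: nu = 0, mu = 0 -> consistent with mu << nu.
  x6: nu = 1 > 0 -> no constraint.
No atom violates the condition. Therefore mu << nu.

yes


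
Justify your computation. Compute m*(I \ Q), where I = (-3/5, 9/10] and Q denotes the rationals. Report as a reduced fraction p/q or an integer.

The interval I = (-3/5, 9/10] has m(I) = 9/10 - (-3/5) = 3/2 (endpoints are measure-zero, so open/closed/half-open agree). Write I = (I cap Q) u (I \ Q). The rationals in I are countable, so m*(I cap Q) = 0 (cover each rational by intervals whose total length is arbitrarily small). By countable subadditivity m*(I) <= m*(I cap Q) + m*(I \ Q), hence m*(I \ Q) >= m(I) = 3/2. The reverse inequality m*(I \ Q) <= m*(I) = 3/2 is trivial since (I \ Q) is a subset of I. Therefore m*(I \ Q) = 3/2.

3/2


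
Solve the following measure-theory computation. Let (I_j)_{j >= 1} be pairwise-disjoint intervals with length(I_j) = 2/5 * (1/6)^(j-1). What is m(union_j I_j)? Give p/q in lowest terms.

By countable additivity of the Lebesgue measure on pairwise disjoint measurable sets,
  m(union_{j >= 1} I_j) = sum_{j >= 1} m(I_j) = sum_{j >= 1} a * r^(j-1),
  with a = 2/5 and r = 1/6.
Since 0 < r = 1/6 < 1, the geometric series converges:
  sum_{j >= 1} a * r^(j-1) = a / (1 - r).
  = 2/5 / (1 - 1/6)
  = 2/5 / (5/6)
  = 12/25.

12/25


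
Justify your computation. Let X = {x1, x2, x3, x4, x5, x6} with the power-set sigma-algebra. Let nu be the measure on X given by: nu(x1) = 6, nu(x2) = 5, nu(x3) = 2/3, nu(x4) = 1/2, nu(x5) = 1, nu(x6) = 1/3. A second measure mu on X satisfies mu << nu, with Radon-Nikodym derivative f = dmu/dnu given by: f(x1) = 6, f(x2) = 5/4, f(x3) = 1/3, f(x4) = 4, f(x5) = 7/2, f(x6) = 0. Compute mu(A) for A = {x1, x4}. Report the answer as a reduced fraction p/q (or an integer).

By the defining property of the Radon-Nikodym derivative, for every measurable set A,
  mu(A) = integral_A f dnu.
Since nu is a discrete measure concentrated on the atoms of X, the integral over A reduces to the sum
  mu(A) = sum_{x in A} f(x) * nu({x}).
Computing each term:
  x1: f(x1) * nu(x1) = 6 * 6 = 36.
  x4: f(x4) * nu(x4) = 4 * 1/2 = 2.
Summing: mu(A) = 36 + 2 = 38.

38


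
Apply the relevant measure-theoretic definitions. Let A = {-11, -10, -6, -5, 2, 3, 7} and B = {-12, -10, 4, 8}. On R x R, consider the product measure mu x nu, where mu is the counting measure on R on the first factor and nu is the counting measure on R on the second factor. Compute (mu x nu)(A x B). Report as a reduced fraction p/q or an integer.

For a measurable rectangle A x B, the product measure satisfies
  (mu x nu)(A x B) = mu(A) * nu(B).
  mu(A) = 7.
  nu(B) = 4.
  (mu x nu)(A x B) = 7 * 4 = 28.

28


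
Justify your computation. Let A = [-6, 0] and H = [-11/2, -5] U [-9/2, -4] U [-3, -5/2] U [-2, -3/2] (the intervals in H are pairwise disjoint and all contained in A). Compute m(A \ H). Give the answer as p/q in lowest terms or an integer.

The ambient interval has length m(A) = 0 - (-6) = 6.
Since the holes are disjoint and sit inside A, by finite additivity
  m(H) = sum_i (b_i - a_i), and m(A \ H) = m(A) - m(H).
Computing the hole measures:
  m(H_1) = -5 - (-11/2) = 1/2.
  m(H_2) = -4 - (-9/2) = 1/2.
  m(H_3) = -5/2 - (-3) = 1/2.
  m(H_4) = -3/2 - (-2) = 1/2.
Summed: m(H) = 1/2 + 1/2 + 1/2 + 1/2 = 2.
So m(A \ H) = 6 - 2 = 4.

4


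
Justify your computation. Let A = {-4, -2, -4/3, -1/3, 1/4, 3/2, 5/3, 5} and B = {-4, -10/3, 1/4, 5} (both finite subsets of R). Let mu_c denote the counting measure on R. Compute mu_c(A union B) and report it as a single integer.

Counting measure on a finite set equals cardinality. By inclusion-exclusion, |A union B| = |A| + |B| - |A cap B|.
|A| = 8, |B| = 4, |A cap B| = 3.
So mu_c(A union B) = 8 + 4 - 3 = 9.

9


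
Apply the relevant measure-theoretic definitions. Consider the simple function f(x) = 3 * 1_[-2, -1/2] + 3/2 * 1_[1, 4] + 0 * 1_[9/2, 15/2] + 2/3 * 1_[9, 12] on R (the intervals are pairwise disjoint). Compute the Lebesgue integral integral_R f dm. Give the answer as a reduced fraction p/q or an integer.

For a simple function f = sum_i c_i * 1_{A_i} with disjoint A_i,
  integral f dm = sum_i c_i * m(A_i).
Lengths of the A_i:
  m(A_1) = -1/2 - (-2) = 3/2.
  m(A_2) = 4 - 1 = 3.
  m(A_3) = 15/2 - 9/2 = 3.
  m(A_4) = 12 - 9 = 3.
Contributions c_i * m(A_i):
  (3) * (3/2) = 9/2.
  (3/2) * (3) = 9/2.
  (0) * (3) = 0.
  (2/3) * (3) = 2.
Total: 9/2 + 9/2 + 0 + 2 = 11.

11


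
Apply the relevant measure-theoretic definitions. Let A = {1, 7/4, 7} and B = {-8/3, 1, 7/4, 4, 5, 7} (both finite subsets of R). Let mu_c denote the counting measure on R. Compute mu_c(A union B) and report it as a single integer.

Counting measure on a finite set equals cardinality. By inclusion-exclusion, |A union B| = |A| + |B| - |A cap B|.
|A| = 3, |B| = 6, |A cap B| = 3.
So mu_c(A union B) = 3 + 6 - 3 = 6.

6


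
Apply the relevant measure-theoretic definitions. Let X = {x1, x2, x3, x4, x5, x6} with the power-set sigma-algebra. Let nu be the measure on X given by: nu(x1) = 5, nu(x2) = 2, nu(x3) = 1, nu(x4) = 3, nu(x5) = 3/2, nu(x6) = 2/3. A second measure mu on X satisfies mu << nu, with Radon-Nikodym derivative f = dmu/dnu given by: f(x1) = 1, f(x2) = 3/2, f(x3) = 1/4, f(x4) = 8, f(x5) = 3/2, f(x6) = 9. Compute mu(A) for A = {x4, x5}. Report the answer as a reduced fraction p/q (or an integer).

By the defining property of the Radon-Nikodym derivative, for every measurable set A,
  mu(A) = integral_A f dnu.
Since nu is a discrete measure concentrated on the atoms of X, the integral over A reduces to the sum
  mu(A) = sum_{x in A} f(x) * nu({x}).
Computing each term:
  x4: f(x4) * nu(x4) = 8 * 3 = 24.
  x5: f(x5) * nu(x5) = 3/2 * 3/2 = 9/4.
Summing: mu(A) = 24 + 9/4 = 105/4.

105/4


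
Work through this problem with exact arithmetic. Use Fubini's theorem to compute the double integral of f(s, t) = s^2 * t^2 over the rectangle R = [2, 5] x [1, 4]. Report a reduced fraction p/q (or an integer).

f(s, t) is a tensor product of a function of s and a function of t, and both factors are bounded continuous (hence Lebesgue integrable) on the rectangle, so Fubini's theorem applies:
  integral_R f d(m x m) = (integral_a1^b1 s^2 ds) * (integral_a2^b2 t^2 dt).
Inner integral in s: integral_{2}^{5} s^2 ds = (5^3 - 2^3)/3
  = 39.
Inner integral in t: integral_{1}^{4} t^2 dt = (4^3 - 1^3)/3
  = 21.
Product: (39) * (21) = 819.

819


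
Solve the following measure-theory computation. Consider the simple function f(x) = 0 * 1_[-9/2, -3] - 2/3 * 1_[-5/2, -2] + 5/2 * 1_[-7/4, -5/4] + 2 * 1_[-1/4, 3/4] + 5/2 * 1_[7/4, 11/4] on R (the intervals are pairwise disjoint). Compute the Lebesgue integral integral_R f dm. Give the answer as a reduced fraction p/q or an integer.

For a simple function f = sum_i c_i * 1_{A_i} with disjoint A_i,
  integral f dm = sum_i c_i * m(A_i).
Lengths of the A_i:
  m(A_1) = -3 - (-9/2) = 3/2.
  m(A_2) = -2 - (-5/2) = 1/2.
  m(A_3) = -5/4 - (-7/4) = 1/2.
  m(A_4) = 3/4 - (-1/4) = 1.
  m(A_5) = 11/4 - 7/4 = 1.
Contributions c_i * m(A_i):
  (0) * (3/2) = 0.
  (-2/3) * (1/2) = -1/3.
  (5/2) * (1/2) = 5/4.
  (2) * (1) = 2.
  (5/2) * (1) = 5/2.
Total: 0 - 1/3 + 5/4 + 2 + 5/2 = 65/12.

65/12


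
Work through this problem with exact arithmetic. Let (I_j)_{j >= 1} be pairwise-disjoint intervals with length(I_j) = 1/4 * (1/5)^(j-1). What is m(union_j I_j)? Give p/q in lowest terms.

By countable additivity of the Lebesgue measure on pairwise disjoint measurable sets,
  m(union_{j >= 1} I_j) = sum_{j >= 1} m(I_j) = sum_{j >= 1} a * r^(j-1),
  with a = 1/4 and r = 1/5.
Since 0 < r = 1/5 < 1, the geometric series converges:
  sum_{j >= 1} a * r^(j-1) = a / (1 - r).
  = 1/4 / (1 - 1/5)
  = 1/4 / (4/5)
  = 5/16.

5/16


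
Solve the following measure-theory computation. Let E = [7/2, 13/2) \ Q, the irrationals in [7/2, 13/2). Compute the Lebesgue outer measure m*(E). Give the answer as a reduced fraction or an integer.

The interval I = [7/2, 13/2) has m(I) = 13/2 - 7/2 = 3 (endpoints are measure-zero, so open/closed/half-open agree). Write I = (I cap Q) u (I \ Q). The rationals in I are countable, so m*(I cap Q) = 0 (cover each rational by intervals whose total length is arbitrarily small). By countable subadditivity m*(I) <= m*(I cap Q) + m*(I \ Q), hence m*(I \ Q) >= m(I) = 3. The reverse inequality m*(I \ Q) <= m*(I) = 3 is trivial since (I \ Q) is a subset of I. Therefore m*(I \ Q) = 3.

3


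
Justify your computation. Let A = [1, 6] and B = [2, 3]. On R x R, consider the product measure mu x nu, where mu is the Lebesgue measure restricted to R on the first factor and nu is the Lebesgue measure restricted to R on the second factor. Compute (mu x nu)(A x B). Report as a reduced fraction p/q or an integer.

For a measurable rectangle A x B, the product measure satisfies
  (mu x nu)(A x B) = mu(A) * nu(B).
  mu(A) = 5.
  nu(B) = 1.
  (mu x nu)(A x B) = 5 * 1 = 5.

5


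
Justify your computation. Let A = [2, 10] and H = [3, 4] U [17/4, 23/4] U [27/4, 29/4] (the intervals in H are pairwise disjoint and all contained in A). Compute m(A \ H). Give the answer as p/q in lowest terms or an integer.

The ambient interval has length m(A) = 10 - 2 = 8.
Since the holes are disjoint and sit inside A, by finite additivity
  m(H) = sum_i (b_i - a_i), and m(A \ H) = m(A) - m(H).
Computing the hole measures:
  m(H_1) = 4 - 3 = 1.
  m(H_2) = 23/4 - 17/4 = 3/2.
  m(H_3) = 29/4 - 27/4 = 1/2.
Summed: m(H) = 1 + 3/2 + 1/2 = 3.
So m(A \ H) = 8 - 3 = 5.

5


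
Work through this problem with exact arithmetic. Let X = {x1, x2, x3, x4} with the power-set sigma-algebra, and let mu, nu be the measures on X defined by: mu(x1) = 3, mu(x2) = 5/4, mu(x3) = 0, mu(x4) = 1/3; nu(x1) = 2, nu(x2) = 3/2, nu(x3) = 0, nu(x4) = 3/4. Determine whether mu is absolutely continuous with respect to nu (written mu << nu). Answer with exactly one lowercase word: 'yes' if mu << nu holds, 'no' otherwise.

mu << nu means: every nu-null measurable set is also mu-null; equivalently, for every atom x, if nu({x}) = 0 then mu({x}) = 0.
Checking each atom:
  x1: nu = 2 > 0 -> no constraint.
  x2: nu = 3/2 > 0 -> no constraint.
  x3: nu = 0, mu = 0 -> consistent with mu << nu.
  x4: nu = 3/4 > 0 -> no constraint.
No atom violates the condition. Therefore mu << nu.

yes


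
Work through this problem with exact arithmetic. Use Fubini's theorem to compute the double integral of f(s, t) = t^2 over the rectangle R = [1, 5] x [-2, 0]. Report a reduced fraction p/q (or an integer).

f(s, t) is a tensor product of a function of s and a function of t, and both factors are bounded continuous (hence Lebesgue integrable) on the rectangle, so Fubini's theorem applies:
  integral_R f d(m x m) = (integral_a1^b1 1 ds) * (integral_a2^b2 t^2 dt).
Inner integral in s: integral_{1}^{5} 1 ds = (5^1 - 1^1)/1
  = 4.
Inner integral in t: integral_{-2}^{0} t^2 dt = (0^3 - (-2)^3)/3
  = 8/3.
Product: (4) * (8/3) = 32/3.

32/3


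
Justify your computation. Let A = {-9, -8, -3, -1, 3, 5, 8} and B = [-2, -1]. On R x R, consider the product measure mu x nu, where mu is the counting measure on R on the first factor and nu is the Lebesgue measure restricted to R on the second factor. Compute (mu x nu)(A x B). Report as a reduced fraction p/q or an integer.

For a measurable rectangle A x B, the product measure satisfies
  (mu x nu)(A x B) = mu(A) * nu(B).
  mu(A) = 7.
  nu(B) = 1.
  (mu x nu)(A x B) = 7 * 1 = 7.

7


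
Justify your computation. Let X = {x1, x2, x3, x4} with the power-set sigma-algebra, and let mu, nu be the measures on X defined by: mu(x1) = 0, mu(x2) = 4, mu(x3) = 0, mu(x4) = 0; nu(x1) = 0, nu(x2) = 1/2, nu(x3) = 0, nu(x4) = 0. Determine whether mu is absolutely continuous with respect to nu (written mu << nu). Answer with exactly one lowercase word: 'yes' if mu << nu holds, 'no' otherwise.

mu << nu means: every nu-null measurable set is also mu-null; equivalently, for every atom x, if nu({x}) = 0 then mu({x}) = 0.
Checking each atom:
  x1: nu = 0, mu = 0 -> consistent with mu << nu.
  x2: nu = 1/2 > 0 -> no constraint.
  x3: nu = 0, mu = 0 -> consistent with mu << nu.
  x4: nu = 0, mu = 0 -> consistent with mu << nu.
No atom violates the condition. Therefore mu << nu.

yes


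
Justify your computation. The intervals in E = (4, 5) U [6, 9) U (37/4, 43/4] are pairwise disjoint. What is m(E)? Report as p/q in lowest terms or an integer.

For pairwise disjoint intervals, m(union_i I_i) = sum_i m(I_i),
and m is invariant under swapping open/closed endpoints (single points have measure 0).
So m(E) = sum_i (b_i - a_i).
  I_1 has length 5 - 4 = 1.
  I_2 has length 9 - 6 = 3.
  I_3 has length 43/4 - 37/4 = 3/2.
Summing:
  m(E) = 1 + 3 + 3/2 = 11/2.

11/2


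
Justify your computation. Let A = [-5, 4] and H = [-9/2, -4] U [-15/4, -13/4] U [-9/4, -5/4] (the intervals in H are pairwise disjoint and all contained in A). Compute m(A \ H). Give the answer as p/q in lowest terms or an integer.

The ambient interval has length m(A) = 4 - (-5) = 9.
Since the holes are disjoint and sit inside A, by finite additivity
  m(H) = sum_i (b_i - a_i), and m(A \ H) = m(A) - m(H).
Computing the hole measures:
  m(H_1) = -4 - (-9/2) = 1/2.
  m(H_2) = -13/4 - (-15/4) = 1/2.
  m(H_3) = -5/4 - (-9/4) = 1.
Summed: m(H) = 1/2 + 1/2 + 1 = 2.
So m(A \ H) = 9 - 2 = 7.

7


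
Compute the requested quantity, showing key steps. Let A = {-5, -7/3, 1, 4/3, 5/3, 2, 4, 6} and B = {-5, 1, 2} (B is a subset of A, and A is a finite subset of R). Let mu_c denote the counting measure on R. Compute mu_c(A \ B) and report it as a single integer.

Counting measure assigns mu_c(E) = |E| (number of elements) when E is finite. For B subset A, A \ B is the set of elements of A not in B, so |A \ B| = |A| - |B|.
|A| = 8, |B| = 3, so mu_c(A \ B) = 8 - 3 = 5.

5


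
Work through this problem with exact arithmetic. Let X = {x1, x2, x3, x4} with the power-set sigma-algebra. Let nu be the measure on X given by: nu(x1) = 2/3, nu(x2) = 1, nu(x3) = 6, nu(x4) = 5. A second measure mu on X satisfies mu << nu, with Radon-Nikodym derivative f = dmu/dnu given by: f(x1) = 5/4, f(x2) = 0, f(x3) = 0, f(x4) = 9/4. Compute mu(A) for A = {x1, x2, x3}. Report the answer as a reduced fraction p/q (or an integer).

By the defining property of the Radon-Nikodym derivative, for every measurable set A,
  mu(A) = integral_A f dnu.
Since nu is a discrete measure concentrated on the atoms of X, the integral over A reduces to the sum
  mu(A) = sum_{x in A} f(x) * nu({x}).
Computing each term:
  x1: f(x1) * nu(x1) = 5/4 * 2/3 = 5/6.
  x2: f(x2) * nu(x2) = 0 * 1 = 0.
  x3: f(x3) * nu(x3) = 0 * 6 = 0.
Summing: mu(A) = 5/6 + 0 + 0 = 5/6.

5/6


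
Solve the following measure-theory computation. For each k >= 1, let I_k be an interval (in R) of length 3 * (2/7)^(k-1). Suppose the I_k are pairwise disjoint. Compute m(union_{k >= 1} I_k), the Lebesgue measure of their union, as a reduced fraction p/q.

By countable additivity of the Lebesgue measure on pairwise disjoint measurable sets,
  m(union_{k >= 1} I_k) = sum_{k >= 1} m(I_k) = sum_{k >= 1} a * r^(k-1),
  with a = 3 and r = 2/7.
Since 0 < r = 2/7 < 1, the geometric series converges:
  sum_{k >= 1} a * r^(k-1) = a / (1 - r).
  = 3 / (1 - 2/7)
  = 3 / (5/7)
  = 21/5.

21/5


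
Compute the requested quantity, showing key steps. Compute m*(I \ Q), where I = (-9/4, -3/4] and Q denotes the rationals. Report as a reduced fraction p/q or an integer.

The interval I = (-9/4, -3/4] has m(I) = -3/4 - (-9/4) = 3/2 (endpoints are measure-zero, so open/closed/half-open agree). Write I = (I cap Q) u (I \ Q). The rationals in I are countable, so m*(I cap Q) = 0 (cover each rational by intervals whose total length is arbitrarily small). By countable subadditivity m*(I) <= m*(I cap Q) + m*(I \ Q), hence m*(I \ Q) >= m(I) = 3/2. The reverse inequality m*(I \ Q) <= m*(I) = 3/2 is trivial since (I \ Q) is a subset of I. Therefore m*(I \ Q) = 3/2.

3/2


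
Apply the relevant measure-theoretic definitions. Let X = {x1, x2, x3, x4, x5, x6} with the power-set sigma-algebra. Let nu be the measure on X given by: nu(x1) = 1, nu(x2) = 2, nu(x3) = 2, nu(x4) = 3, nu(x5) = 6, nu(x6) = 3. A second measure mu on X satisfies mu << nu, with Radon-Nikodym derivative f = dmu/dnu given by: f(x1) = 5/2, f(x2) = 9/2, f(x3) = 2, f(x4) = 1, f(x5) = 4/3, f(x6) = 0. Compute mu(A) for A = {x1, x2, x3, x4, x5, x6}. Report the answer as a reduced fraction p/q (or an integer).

By the defining property of the Radon-Nikodym derivative, for every measurable set A,
  mu(A) = integral_A f dnu.
Since nu is a discrete measure concentrated on the atoms of X, the integral over A reduces to the sum
  mu(A) = sum_{x in A} f(x) * nu({x}).
Computing each term:
  x1: f(x1) * nu(x1) = 5/2 * 1 = 5/2.
  x2: f(x2) * nu(x2) = 9/2 * 2 = 9.
  x3: f(x3) * nu(x3) = 2 * 2 = 4.
  x4: f(x4) * nu(x4) = 1 * 3 = 3.
  x5: f(x5) * nu(x5) = 4/3 * 6 = 8.
  x6: f(x6) * nu(x6) = 0 * 3 = 0.
Summing: mu(A) = 5/2 + 9 + 4 + 3 + 8 + 0 = 53/2.

53/2


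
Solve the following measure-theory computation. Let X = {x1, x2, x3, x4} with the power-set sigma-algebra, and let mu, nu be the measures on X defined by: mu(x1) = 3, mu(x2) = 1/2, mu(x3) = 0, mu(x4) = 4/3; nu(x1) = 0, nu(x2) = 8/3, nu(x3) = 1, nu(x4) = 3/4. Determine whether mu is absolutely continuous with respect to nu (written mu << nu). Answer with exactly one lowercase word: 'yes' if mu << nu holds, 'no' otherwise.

mu << nu means: every nu-null measurable set is also mu-null; equivalently, for every atom x, if nu({x}) = 0 then mu({x}) = 0.
Checking each atom:
  x1: nu = 0, mu = 3 > 0 -> violates mu << nu.
  x2: nu = 8/3 > 0 -> no constraint.
  x3: nu = 1 > 0 -> no constraint.
  x4: nu = 3/4 > 0 -> no constraint.
The atom(s) x1 violate the condition (nu = 0 but mu > 0). Therefore mu is NOT absolutely continuous w.r.t. nu.

no


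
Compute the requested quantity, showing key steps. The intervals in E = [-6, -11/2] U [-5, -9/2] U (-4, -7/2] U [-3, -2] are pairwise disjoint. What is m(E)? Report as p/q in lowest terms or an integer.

For pairwise disjoint intervals, m(union_i I_i) = sum_i m(I_i),
and m is invariant under swapping open/closed endpoints (single points have measure 0).
So m(E) = sum_i (b_i - a_i).
  I_1 has length -11/2 - (-6) = 1/2.
  I_2 has length -9/2 - (-5) = 1/2.
  I_3 has length -7/2 - (-4) = 1/2.
  I_4 has length -2 - (-3) = 1.
Summing:
  m(E) = 1/2 + 1/2 + 1/2 + 1 = 5/2.

5/2


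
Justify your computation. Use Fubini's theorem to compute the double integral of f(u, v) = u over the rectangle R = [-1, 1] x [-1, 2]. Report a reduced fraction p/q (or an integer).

f(u, v) is a tensor product of a function of u and a function of v, and both factors are bounded continuous (hence Lebesgue integrable) on the rectangle, so Fubini's theorem applies:
  integral_R f d(m x m) = (integral_a1^b1 u du) * (integral_a2^b2 1 dv).
Inner integral in u: integral_{-1}^{1} u du = (1^2 - (-1)^2)/2
  = 0.
Inner integral in v: integral_{-1}^{2} 1 dv = (2^1 - (-1)^1)/1
  = 3.
Product: (0) * (3) = 0.

0


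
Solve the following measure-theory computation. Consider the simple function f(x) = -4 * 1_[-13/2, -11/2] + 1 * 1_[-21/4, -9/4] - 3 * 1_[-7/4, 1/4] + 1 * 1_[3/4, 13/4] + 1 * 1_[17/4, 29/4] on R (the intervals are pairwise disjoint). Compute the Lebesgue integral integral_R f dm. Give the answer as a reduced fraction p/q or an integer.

For a simple function f = sum_i c_i * 1_{A_i} with disjoint A_i,
  integral f dm = sum_i c_i * m(A_i).
Lengths of the A_i:
  m(A_1) = -11/2 - (-13/2) = 1.
  m(A_2) = -9/4 - (-21/4) = 3.
  m(A_3) = 1/4 - (-7/4) = 2.
  m(A_4) = 13/4 - 3/4 = 5/2.
  m(A_5) = 29/4 - 17/4 = 3.
Contributions c_i * m(A_i):
  (-4) * (1) = -4.
  (1) * (3) = 3.
  (-3) * (2) = -6.
  (1) * (5/2) = 5/2.
  (1) * (3) = 3.
Total: -4 + 3 - 6 + 5/2 + 3 = -3/2.

-3/2


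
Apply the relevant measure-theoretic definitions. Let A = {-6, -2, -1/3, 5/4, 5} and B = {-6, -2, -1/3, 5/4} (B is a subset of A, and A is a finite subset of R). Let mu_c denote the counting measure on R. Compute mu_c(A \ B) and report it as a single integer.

Counting measure assigns mu_c(E) = |E| (number of elements) when E is finite. For B subset A, A \ B is the set of elements of A not in B, so |A \ B| = |A| - |B|.
|A| = 5, |B| = 4, so mu_c(A \ B) = 5 - 4 = 1.

1


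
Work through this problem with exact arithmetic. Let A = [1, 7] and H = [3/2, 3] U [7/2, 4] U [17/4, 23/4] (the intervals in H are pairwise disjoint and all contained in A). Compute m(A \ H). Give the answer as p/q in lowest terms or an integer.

The ambient interval has length m(A) = 7 - 1 = 6.
Since the holes are disjoint and sit inside A, by finite additivity
  m(H) = sum_i (b_i - a_i), and m(A \ H) = m(A) - m(H).
Computing the hole measures:
  m(H_1) = 3 - 3/2 = 3/2.
  m(H_2) = 4 - 7/2 = 1/2.
  m(H_3) = 23/4 - 17/4 = 3/2.
Summed: m(H) = 3/2 + 1/2 + 3/2 = 7/2.
So m(A \ H) = 6 - 7/2 = 5/2.

5/2


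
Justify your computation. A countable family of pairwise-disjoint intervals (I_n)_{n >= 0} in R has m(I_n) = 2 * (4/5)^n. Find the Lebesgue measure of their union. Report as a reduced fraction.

By countable additivity of the Lebesgue measure on pairwise disjoint measurable sets,
  m(union_{n >= 0} I_n) = sum_{n >= 0} m(I_n) = sum_{n >= 0} a * r^n,
  with a = 2 and r = 4/5.
Since 0 < r = 4/5 < 1, the geometric series converges:
  sum_{n >= 0} a * r^n = a / (1 - r).
  = 2 / (1 - 4/5)
  = 2 / (1/5)
  = 10.

10


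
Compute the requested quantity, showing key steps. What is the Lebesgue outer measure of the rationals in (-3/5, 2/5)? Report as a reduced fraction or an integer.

E = Q cap (-3/5, 2/5) is a subset of Q, which is countable. Enumerate Q = {q_1, q_2, ...}; for any eps > 0, cover q_k by the open interval (q_k - eps/2^(k+1), q_k + eps/2^(k+1)), of length eps/2^k. The total cover length is sum_{k>=1} eps/2^k = eps. Hence m*(E) <= m*(Q) <= eps for every eps > 0, and since outer measure is non-negative, m*(E) = 0.

0


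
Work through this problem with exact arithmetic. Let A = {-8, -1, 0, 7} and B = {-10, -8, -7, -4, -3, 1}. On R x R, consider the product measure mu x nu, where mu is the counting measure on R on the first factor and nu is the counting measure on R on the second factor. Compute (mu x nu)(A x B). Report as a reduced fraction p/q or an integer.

For a measurable rectangle A x B, the product measure satisfies
  (mu x nu)(A x B) = mu(A) * nu(B).
  mu(A) = 4.
  nu(B) = 6.
  (mu x nu)(A x B) = 4 * 6 = 24.

24


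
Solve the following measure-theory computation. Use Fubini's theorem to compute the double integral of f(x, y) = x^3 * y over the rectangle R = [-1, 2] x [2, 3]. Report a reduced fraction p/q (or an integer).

f(x, y) is a tensor product of a function of x and a function of y, and both factors are bounded continuous (hence Lebesgue integrable) on the rectangle, so Fubini's theorem applies:
  integral_R f d(m x m) = (integral_a1^b1 x^3 dx) * (integral_a2^b2 y dy).
Inner integral in x: integral_{-1}^{2} x^3 dx = (2^4 - (-1)^4)/4
  = 15/4.
Inner integral in y: integral_{2}^{3} y dy = (3^2 - 2^2)/2
  = 5/2.
Product: (15/4) * (5/2) = 75/8.

75/8


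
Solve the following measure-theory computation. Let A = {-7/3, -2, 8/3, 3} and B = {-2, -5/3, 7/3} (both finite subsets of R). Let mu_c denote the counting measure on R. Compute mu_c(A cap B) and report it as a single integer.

Counting measure on a finite set equals cardinality. mu_c(A cap B) = |A cap B| (elements appearing in both).
Enumerating the elements of A that also lie in B gives 1 element(s).
So mu_c(A cap B) = 1.

1


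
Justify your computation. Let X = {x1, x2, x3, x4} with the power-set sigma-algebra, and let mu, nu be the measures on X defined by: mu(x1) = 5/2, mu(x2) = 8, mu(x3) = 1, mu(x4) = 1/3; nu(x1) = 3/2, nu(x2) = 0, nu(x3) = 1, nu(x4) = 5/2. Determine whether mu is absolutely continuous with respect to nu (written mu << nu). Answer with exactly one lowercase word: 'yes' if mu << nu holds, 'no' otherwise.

mu << nu means: every nu-null measurable set is also mu-null; equivalently, for every atom x, if nu({x}) = 0 then mu({x}) = 0.
Checking each atom:
  x1: nu = 3/2 > 0 -> no constraint.
  x2: nu = 0, mu = 8 > 0 -> violates mu << nu.
  x3: nu = 1 > 0 -> no constraint.
  x4: nu = 5/2 > 0 -> no constraint.
The atom(s) x2 violate the condition (nu = 0 but mu > 0). Therefore mu is NOT absolutely continuous w.r.t. nu.

no


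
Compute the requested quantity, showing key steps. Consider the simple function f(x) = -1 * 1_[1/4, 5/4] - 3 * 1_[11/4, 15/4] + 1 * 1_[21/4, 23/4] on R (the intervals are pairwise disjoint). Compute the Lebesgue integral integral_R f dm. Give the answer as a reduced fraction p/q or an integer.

For a simple function f = sum_i c_i * 1_{A_i} with disjoint A_i,
  integral f dm = sum_i c_i * m(A_i).
Lengths of the A_i:
  m(A_1) = 5/4 - 1/4 = 1.
  m(A_2) = 15/4 - 11/4 = 1.
  m(A_3) = 23/4 - 21/4 = 1/2.
Contributions c_i * m(A_i):
  (-1) * (1) = -1.
  (-3) * (1) = -3.
  (1) * (1/2) = 1/2.
Total: -1 - 3 + 1/2 = -7/2.

-7/2


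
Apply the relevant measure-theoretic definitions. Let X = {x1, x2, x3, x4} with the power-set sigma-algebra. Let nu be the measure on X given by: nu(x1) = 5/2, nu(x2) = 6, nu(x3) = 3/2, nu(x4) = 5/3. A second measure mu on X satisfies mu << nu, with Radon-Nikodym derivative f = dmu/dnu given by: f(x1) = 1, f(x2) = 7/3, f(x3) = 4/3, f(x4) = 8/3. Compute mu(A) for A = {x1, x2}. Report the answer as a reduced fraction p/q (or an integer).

By the defining property of the Radon-Nikodym derivative, for every measurable set A,
  mu(A) = integral_A f dnu.
Since nu is a discrete measure concentrated on the atoms of X, the integral over A reduces to the sum
  mu(A) = sum_{x in A} f(x) * nu({x}).
Computing each term:
  x1: f(x1) * nu(x1) = 1 * 5/2 = 5/2.
  x2: f(x2) * nu(x2) = 7/3 * 6 = 14.
Summing: mu(A) = 5/2 + 14 = 33/2.

33/2


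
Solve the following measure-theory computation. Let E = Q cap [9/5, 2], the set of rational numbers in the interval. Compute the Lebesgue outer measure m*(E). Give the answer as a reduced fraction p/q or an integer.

Q cap [9/5, 2] is countable; list its elements as q_1, q_2, ... . Fix eps > 0 and cover the k-th point by an interval of length eps * 2^(-k). The cover has total length eps * sum_{k>=1} 2^(-k) = eps, so by definition of outer measure m*(Q cap [9/5, 2]) <= eps. Since eps was arbitrary and m* >= 0, the outer measure is 0.

0


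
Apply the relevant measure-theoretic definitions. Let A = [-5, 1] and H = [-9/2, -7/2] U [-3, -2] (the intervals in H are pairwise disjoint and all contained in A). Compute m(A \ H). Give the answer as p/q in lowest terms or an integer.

The ambient interval has length m(A) = 1 - (-5) = 6.
Since the holes are disjoint and sit inside A, by finite additivity
  m(H) = sum_i (b_i - a_i), and m(A \ H) = m(A) - m(H).
Computing the hole measures:
  m(H_1) = -7/2 - (-9/2) = 1.
  m(H_2) = -2 - (-3) = 1.
Summed: m(H) = 1 + 1 = 2.
So m(A \ H) = 6 - 2 = 4.

4


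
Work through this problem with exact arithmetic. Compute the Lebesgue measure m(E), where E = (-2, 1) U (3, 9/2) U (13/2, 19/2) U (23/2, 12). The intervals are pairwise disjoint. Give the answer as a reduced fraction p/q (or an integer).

For pairwise disjoint intervals, m(union_i I_i) = sum_i m(I_i),
and m is invariant under swapping open/closed endpoints (single points have measure 0).
So m(E) = sum_i (b_i - a_i).
  I_1 has length 1 - (-2) = 3.
  I_2 has length 9/2 - 3 = 3/2.
  I_3 has length 19/2 - 13/2 = 3.
  I_4 has length 12 - 23/2 = 1/2.
Summing:
  m(E) = 3 + 3/2 + 3 + 1/2 = 8.

8


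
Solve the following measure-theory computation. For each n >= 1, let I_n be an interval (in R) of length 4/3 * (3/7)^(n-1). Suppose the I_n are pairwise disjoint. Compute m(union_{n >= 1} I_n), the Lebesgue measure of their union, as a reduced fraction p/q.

By countable additivity of the Lebesgue measure on pairwise disjoint measurable sets,
  m(union_{n >= 1} I_n) = sum_{n >= 1} m(I_n) = sum_{n >= 1} a * r^(n-1),
  with a = 4/3 and r = 3/7.
Since 0 < r = 3/7 < 1, the geometric series converges:
  sum_{n >= 1} a * r^(n-1) = a / (1 - r).
  = 4/3 / (1 - 3/7)
  = 4/3 / (4/7)
  = 7/3.

7/3


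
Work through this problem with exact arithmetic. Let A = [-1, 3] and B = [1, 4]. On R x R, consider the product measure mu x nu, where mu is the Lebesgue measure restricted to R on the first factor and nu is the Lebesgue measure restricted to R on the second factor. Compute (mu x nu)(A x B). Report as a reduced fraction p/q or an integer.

For a measurable rectangle A x B, the product measure satisfies
  (mu x nu)(A x B) = mu(A) * nu(B).
  mu(A) = 4.
  nu(B) = 3.
  (mu x nu)(A x B) = 4 * 3 = 12.

12


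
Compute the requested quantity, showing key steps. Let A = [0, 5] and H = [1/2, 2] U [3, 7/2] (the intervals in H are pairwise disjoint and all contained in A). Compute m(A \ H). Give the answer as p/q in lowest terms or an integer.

The ambient interval has length m(A) = 5 - 0 = 5.
Since the holes are disjoint and sit inside A, by finite additivity
  m(H) = sum_i (b_i - a_i), and m(A \ H) = m(A) - m(H).
Computing the hole measures:
  m(H_1) = 2 - 1/2 = 3/2.
  m(H_2) = 7/2 - 3 = 1/2.
Summed: m(H) = 3/2 + 1/2 = 2.
So m(A \ H) = 5 - 2 = 3.

3


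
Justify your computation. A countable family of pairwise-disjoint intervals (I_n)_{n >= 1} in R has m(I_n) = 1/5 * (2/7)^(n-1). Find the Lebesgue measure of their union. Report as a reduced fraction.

By countable additivity of the Lebesgue measure on pairwise disjoint measurable sets,
  m(union_{n >= 1} I_n) = sum_{n >= 1} m(I_n) = sum_{n >= 1} a * r^(n-1),
  with a = 1/5 and r = 2/7.
Since 0 < r = 2/7 < 1, the geometric series converges:
  sum_{n >= 1} a * r^(n-1) = a / (1 - r).
  = 1/5 / (1 - 2/7)
  = 1/5 / (5/7)
  = 7/25.

7/25


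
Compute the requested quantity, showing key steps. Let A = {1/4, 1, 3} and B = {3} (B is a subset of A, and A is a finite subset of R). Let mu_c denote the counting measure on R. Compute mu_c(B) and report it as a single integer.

Counting measure assigns mu_c(E) = |E| (number of elements) when E is finite.
B has 1 element(s), so mu_c(B) = 1.

1


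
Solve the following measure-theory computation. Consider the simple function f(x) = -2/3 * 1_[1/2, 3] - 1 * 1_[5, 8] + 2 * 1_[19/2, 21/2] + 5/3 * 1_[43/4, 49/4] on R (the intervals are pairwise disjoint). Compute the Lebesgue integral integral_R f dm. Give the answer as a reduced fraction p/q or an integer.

For a simple function f = sum_i c_i * 1_{A_i} with disjoint A_i,
  integral f dm = sum_i c_i * m(A_i).
Lengths of the A_i:
  m(A_1) = 3 - 1/2 = 5/2.
  m(A_2) = 8 - 5 = 3.
  m(A_3) = 21/2 - 19/2 = 1.
  m(A_4) = 49/4 - 43/4 = 3/2.
Contributions c_i * m(A_i):
  (-2/3) * (5/2) = -5/3.
  (-1) * (3) = -3.
  (2) * (1) = 2.
  (5/3) * (3/2) = 5/2.
Total: -5/3 - 3 + 2 + 5/2 = -1/6.

-1/6


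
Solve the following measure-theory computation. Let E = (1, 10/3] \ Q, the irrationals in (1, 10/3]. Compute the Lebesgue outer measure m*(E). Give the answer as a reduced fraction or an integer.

The interval I = (1, 10/3] has m(I) = 10/3 - 1 = 7/3 (endpoints are measure-zero, so open/closed/half-open agree). Write I = (I cap Q) u (I \ Q). The rationals in I are countable, so m*(I cap Q) = 0 (cover each rational by intervals whose total length is arbitrarily small). By countable subadditivity m*(I) <= m*(I cap Q) + m*(I \ Q), hence m*(I \ Q) >= m(I) = 7/3. The reverse inequality m*(I \ Q) <= m*(I) = 7/3 is trivial since (I \ Q) is a subset of I. Therefore m*(I \ Q) = 7/3.

7/3


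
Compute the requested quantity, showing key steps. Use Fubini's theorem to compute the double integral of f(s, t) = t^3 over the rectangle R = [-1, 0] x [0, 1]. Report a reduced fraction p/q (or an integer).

f(s, t) is a tensor product of a function of s and a function of t, and both factors are bounded continuous (hence Lebesgue integrable) on the rectangle, so Fubini's theorem applies:
  integral_R f d(m x m) = (integral_a1^b1 1 ds) * (integral_a2^b2 t^3 dt).
Inner integral in s: integral_{-1}^{0} 1 ds = (0^1 - (-1)^1)/1
  = 1.
Inner integral in t: integral_{0}^{1} t^3 dt = (1^4 - 0^4)/4
  = 1/4.
Product: (1) * (1/4) = 1/4.

1/4


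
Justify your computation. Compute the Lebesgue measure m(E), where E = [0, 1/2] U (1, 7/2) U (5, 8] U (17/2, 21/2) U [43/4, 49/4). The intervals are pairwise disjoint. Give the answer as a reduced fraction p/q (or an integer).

For pairwise disjoint intervals, m(union_i I_i) = sum_i m(I_i),
and m is invariant under swapping open/closed endpoints (single points have measure 0).
So m(E) = sum_i (b_i - a_i).
  I_1 has length 1/2 - 0 = 1/2.
  I_2 has length 7/2 - 1 = 5/2.
  I_3 has length 8 - 5 = 3.
  I_4 has length 21/2 - 17/2 = 2.
  I_5 has length 49/4 - 43/4 = 3/2.
Summing:
  m(E) = 1/2 + 5/2 + 3 + 2 + 3/2 = 19/2.

19/2


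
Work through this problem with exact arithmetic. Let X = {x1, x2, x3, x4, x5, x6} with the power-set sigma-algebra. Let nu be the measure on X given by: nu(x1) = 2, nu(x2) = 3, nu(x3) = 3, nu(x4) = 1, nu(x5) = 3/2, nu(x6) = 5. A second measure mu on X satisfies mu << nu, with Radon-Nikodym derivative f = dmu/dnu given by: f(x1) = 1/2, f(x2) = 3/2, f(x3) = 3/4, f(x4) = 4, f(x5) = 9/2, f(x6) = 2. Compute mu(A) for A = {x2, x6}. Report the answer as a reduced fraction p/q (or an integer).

By the defining property of the Radon-Nikodym derivative, for every measurable set A,
  mu(A) = integral_A f dnu.
Since nu is a discrete measure concentrated on the atoms of X, the integral over A reduces to the sum
  mu(A) = sum_{x in A} f(x) * nu({x}).
Computing each term:
  x2: f(x2) * nu(x2) = 3/2 * 3 = 9/2.
  x6: f(x6) * nu(x6) = 2 * 5 = 10.
Summing: mu(A) = 9/2 + 10 = 29/2.

29/2


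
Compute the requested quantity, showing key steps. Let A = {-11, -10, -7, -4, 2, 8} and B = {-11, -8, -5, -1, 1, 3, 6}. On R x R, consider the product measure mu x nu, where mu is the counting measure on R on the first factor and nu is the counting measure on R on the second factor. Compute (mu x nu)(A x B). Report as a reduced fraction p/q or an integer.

For a measurable rectangle A x B, the product measure satisfies
  (mu x nu)(A x B) = mu(A) * nu(B).
  mu(A) = 6.
  nu(B) = 7.
  (mu x nu)(A x B) = 6 * 7 = 42.

42


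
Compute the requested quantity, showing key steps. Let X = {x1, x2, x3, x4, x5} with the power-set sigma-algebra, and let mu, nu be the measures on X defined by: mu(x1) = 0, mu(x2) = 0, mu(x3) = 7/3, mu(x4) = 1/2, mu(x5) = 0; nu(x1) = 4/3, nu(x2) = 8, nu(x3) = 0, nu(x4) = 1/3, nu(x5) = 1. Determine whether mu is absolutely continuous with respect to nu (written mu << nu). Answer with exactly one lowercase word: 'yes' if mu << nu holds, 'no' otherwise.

mu << nu means: every nu-null measurable set is also mu-null; equivalently, for every atom x, if nu({x}) = 0 then mu({x}) = 0.
Checking each atom:
  x1: nu = 4/3 > 0 -> no constraint.
  x2: nu = 8 > 0 -> no constraint.
  x3: nu = 0, mu = 7/3 > 0 -> violates mu << nu.
  x4: nu = 1/3 > 0 -> no constraint.
  x5: nu = 1 > 0 -> no constraint.
The atom(s) x3 violate the condition (nu = 0 but mu > 0). Therefore mu is NOT absolutely continuous w.r.t. nu.

no


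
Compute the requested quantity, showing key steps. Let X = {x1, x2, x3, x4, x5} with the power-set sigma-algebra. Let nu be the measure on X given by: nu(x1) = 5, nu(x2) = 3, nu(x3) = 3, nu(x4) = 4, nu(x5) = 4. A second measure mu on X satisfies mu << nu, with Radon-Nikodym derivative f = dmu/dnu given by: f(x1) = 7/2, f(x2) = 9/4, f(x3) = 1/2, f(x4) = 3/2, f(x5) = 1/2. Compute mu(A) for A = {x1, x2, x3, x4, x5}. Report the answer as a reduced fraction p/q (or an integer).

By the defining property of the Radon-Nikodym derivative, for every measurable set A,
  mu(A) = integral_A f dnu.
Since nu is a discrete measure concentrated on the atoms of X, the integral over A reduces to the sum
  mu(A) = sum_{x in A} f(x) * nu({x}).
Computing each term:
  x1: f(x1) * nu(x1) = 7/2 * 5 = 35/2.
  x2: f(x2) * nu(x2) = 9/4 * 3 = 27/4.
  x3: f(x3) * nu(x3) = 1/2 * 3 = 3/2.
  x4: f(x4) * nu(x4) = 3/2 * 4 = 6.
  x5: f(x5) * nu(x5) = 1/2 * 4 = 2.
Summing: mu(A) = 35/2 + 27/4 + 3/2 + 6 + 2 = 135/4.

135/4
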